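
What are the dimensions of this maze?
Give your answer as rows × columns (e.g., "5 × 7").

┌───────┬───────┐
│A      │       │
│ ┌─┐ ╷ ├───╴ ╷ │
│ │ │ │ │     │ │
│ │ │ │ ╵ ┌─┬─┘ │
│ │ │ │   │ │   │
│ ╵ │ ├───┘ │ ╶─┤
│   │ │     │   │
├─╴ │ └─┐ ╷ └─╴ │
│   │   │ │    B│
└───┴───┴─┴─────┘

Counting the maze dimensions:
Rows (vertical): 5
Columns (horizontal): 8
Dimensions: 5 × 8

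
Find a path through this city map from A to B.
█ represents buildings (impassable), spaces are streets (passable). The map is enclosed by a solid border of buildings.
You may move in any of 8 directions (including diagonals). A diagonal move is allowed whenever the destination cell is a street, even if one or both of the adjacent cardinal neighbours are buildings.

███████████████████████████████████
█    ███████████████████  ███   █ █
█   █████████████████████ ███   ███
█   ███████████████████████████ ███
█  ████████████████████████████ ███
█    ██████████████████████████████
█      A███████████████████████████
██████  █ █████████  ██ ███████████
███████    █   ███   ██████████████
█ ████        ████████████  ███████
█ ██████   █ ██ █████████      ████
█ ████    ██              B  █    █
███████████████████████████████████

Finding the shortest path from A to B:
Movement: 8-directional
Path length: 20 steps
Directions: down → down-right → right → right → down-right → down-right → down-right → right → right → right → right → right → right → right → right → right → right → right → right → right

Solution:

███████████████████████████████████
█    ███████████████████  ███   █ █
█   █████████████████████ ███   ███
█   ███████████████████████████ ███
█  ████████████████████████████ ███
█    ██████████████████████████████
█      A███████████████████████████
██████ ↘█ █████████  ██ ███████████
███████ →→↘█   ███   ██████████████
█ ████     ↘  ████████████  ███████
█ ██████   █↘██ █████████      ████
█ ████    ██ →→→→→→→→→→→→→B  █    █
███████████████████████████████████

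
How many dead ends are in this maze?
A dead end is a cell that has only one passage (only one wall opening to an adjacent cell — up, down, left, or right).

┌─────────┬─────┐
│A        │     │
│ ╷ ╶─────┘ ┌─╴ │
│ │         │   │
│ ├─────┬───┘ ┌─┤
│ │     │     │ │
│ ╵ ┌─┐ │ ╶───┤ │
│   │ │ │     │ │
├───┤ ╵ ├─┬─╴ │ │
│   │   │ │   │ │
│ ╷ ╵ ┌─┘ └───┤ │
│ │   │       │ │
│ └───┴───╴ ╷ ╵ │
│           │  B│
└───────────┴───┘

Checking each cell for number of passages:

Dead ends found at positions:
  (0, 4)
  (2, 7)
  (3, 2)
  (4, 4)
  (4, 5)
  (5, 3)
Total dead ends: 6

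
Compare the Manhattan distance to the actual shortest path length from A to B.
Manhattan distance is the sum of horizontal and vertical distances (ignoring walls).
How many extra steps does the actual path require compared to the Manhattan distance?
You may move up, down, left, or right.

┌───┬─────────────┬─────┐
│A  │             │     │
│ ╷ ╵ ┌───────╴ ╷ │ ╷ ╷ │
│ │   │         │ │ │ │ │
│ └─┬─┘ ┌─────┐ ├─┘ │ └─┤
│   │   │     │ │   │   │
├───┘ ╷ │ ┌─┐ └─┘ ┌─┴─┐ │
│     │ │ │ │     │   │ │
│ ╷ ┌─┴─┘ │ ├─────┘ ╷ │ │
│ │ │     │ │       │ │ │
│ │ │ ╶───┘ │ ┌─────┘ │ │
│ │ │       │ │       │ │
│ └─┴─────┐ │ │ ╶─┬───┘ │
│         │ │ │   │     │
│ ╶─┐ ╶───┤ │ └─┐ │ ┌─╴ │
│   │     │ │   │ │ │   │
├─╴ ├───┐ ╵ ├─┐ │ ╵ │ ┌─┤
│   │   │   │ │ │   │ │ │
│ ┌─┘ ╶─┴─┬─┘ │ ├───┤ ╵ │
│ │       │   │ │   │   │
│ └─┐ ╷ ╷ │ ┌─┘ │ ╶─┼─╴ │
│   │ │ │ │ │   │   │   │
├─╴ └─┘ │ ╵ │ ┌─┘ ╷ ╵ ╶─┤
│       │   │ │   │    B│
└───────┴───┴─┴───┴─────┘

Manhattan distance: |11 - 0| + |11 - 0| = 22
Actual path length: 66
Extra steps: 66 - 22 = 44

Solution:

┌───┬─────────────┬─────┐
│A ↓│↱ → → → → ↓  │↱ ↓  │
│ ╷ ╵ ┌───────╴ ╷ │ ╷ ╷ │
│ │↳ ↑│↓ ← ← ← ↲│ │↑│↓│ │
│ └─┬─┘ ┌─────┐ ├─┘ │ └─┤
│   │↓ ↲│↱ → ↓│ │↱ ↑│↳ ↓│
├───┘ ╷ │ ┌─┐ └─┘ ┌─┴─┐ │
│↓ ← ↲│ │↑│ │↳ → ↑│   │↓│
│ ╷ ┌─┴─┘ │ ├─────┘ ╷ │ │
│↓│ │↱ → ↑│ │       │ │↓│
│ │ │ ╶───┘ │ ┌─────┘ │ │
│↓│ │↑ ← ← ↰│ │       │↓│
│ └─┴─────┐ │ │ ╶─┬───┘ │
│↳ → ↓    │↑│ │   │    ↓│
│ ╶─┐ ╶───┤ │ └─┐ │ ┌─╴ │
│   │↳ → ↓│↑│   │ │ │↓ ↲│
├─╴ ├───┐ ╵ ├─┐ │ ╵ │ ┌─┤
│   │   │↳ ↑│ │ │   │↓│ │
│ ┌─┘ ╶─┴─┬─┘ │ ├───┤ ╵ │
│ │       │   │ │   │↳ ↓│
│ └─┐ ╷ ╷ │ ┌─┘ │ ╶─┼─╴ │
│   │ │ │ │ │   │   │↓ ↲│
├─╴ └─┘ │ ╵ │ ┌─┘ ╷ ╵ ╶─┤
│       │   │ │   │  ↳ B│
└───────┴───┴─┴───┴─────┘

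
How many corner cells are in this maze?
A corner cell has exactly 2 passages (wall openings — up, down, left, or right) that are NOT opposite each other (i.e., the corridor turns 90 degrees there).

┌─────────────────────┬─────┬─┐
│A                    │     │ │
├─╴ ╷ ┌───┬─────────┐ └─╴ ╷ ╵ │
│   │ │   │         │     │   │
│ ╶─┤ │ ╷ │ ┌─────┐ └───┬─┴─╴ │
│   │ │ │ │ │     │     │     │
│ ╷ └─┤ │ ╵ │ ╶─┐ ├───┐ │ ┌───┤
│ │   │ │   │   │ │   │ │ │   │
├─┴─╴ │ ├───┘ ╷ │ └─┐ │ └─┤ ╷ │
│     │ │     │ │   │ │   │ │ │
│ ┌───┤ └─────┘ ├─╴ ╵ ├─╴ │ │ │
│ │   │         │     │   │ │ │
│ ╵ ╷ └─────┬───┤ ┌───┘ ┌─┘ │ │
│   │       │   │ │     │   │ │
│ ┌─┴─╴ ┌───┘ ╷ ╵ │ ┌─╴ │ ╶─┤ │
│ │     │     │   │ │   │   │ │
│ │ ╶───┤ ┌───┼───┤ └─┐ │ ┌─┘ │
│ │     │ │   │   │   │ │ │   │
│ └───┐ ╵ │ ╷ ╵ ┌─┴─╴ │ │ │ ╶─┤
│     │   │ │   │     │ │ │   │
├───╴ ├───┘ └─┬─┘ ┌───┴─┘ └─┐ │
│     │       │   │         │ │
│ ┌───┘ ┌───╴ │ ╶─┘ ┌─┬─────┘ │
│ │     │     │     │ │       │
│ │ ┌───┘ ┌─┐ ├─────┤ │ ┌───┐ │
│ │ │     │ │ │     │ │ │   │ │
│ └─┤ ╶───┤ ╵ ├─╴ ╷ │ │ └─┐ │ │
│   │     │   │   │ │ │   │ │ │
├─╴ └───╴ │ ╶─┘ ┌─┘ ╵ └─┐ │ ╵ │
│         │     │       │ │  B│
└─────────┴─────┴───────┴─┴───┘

Counting corner cells (2 non-opposite passages):
Total corners: 104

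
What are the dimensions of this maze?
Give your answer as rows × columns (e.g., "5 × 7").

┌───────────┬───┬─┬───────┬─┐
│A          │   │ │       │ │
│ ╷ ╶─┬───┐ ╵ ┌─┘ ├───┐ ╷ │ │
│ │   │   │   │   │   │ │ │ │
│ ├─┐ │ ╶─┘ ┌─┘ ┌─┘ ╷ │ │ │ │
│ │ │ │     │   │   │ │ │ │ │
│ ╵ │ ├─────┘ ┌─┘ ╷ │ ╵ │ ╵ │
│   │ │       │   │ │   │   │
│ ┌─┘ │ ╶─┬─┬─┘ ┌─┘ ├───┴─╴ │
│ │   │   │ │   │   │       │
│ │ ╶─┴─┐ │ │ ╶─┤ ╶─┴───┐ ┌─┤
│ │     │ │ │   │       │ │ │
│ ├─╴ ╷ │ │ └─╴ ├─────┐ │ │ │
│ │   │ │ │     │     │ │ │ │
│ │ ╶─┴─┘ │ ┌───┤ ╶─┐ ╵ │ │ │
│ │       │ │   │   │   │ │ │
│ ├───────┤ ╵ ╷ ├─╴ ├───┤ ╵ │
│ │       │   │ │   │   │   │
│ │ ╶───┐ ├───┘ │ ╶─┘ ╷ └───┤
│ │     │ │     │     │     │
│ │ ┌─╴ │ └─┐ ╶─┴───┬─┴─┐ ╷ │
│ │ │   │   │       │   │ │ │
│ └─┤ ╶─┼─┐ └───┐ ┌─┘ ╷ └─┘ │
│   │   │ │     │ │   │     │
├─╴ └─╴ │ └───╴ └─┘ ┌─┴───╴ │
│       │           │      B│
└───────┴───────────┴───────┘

Counting the maze dimensions:
Rows (vertical): 13
Columns (horizontal): 14
Dimensions: 13 × 14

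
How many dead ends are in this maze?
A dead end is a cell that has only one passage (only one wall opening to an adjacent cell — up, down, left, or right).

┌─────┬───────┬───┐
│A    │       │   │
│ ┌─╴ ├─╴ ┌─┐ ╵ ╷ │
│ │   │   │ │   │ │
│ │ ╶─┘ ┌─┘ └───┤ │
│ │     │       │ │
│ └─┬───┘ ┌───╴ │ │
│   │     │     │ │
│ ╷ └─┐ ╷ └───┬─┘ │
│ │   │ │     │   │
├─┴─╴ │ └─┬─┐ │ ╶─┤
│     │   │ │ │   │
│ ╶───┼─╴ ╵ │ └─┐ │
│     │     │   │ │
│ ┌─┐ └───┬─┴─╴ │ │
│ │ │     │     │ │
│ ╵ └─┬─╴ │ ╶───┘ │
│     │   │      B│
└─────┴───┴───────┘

Checking each cell for number of passages:

Dead ends found at positions:
  (0, 3)
  (1, 5)
  (3, 2)
  (3, 5)
  (4, 0)
  (5, 5)
  (6, 3)
  (7, 1)
  (8, 2)
  (8, 3)
Total dead ends: 10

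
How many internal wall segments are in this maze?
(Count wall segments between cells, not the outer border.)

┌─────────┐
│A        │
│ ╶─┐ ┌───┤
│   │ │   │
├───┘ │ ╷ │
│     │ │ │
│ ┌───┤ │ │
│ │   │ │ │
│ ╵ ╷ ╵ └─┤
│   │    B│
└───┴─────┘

Counting internal wall segments:
Total internal walls: 16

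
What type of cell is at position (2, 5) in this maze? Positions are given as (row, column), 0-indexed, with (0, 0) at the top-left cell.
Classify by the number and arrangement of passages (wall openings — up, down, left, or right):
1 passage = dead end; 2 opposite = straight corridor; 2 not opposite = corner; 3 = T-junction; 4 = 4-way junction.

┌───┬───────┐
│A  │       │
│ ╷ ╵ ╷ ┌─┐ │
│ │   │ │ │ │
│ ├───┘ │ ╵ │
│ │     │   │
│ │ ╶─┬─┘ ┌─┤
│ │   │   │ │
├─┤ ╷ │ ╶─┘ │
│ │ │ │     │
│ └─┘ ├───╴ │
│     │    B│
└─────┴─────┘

Checking cell at (2, 5):
Number of passages: 2
Cell type: corner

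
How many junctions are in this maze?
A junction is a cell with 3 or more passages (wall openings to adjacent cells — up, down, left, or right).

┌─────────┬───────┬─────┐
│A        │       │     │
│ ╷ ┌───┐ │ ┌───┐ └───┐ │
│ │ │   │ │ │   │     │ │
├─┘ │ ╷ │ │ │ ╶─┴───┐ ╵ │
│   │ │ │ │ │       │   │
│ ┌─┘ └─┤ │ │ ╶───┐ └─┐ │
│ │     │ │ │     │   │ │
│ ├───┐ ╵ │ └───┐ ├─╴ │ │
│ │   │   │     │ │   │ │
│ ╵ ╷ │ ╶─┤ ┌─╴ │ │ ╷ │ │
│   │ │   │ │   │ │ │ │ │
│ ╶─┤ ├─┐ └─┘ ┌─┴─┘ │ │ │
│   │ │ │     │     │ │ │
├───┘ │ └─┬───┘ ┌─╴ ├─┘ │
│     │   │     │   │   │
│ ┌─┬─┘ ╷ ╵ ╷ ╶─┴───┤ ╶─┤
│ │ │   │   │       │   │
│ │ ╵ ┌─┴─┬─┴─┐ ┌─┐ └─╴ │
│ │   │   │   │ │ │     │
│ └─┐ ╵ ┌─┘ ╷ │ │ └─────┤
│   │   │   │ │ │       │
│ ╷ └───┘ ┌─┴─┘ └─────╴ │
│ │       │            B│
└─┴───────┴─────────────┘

Checking each cell for number of passages:

Junctions found (3+ passages):
  (0, 1): 3 passages
  (2, 6): 3 passages
  (2, 11): 3 passages
  (3, 2): 3 passages
  (4, 3): 3 passages
  (4, 5): 3 passages
  (4, 10): 3 passages
  (5, 0): 3 passages
  (6, 9): 3 passages
  (7, 3): 3 passages
  (7, 6): 3 passages
  (8, 7): 3 passages
  (9, 2): 3 passages
  (10, 0): 3 passages
  (11, 7): 3 passages
Total junctions: 15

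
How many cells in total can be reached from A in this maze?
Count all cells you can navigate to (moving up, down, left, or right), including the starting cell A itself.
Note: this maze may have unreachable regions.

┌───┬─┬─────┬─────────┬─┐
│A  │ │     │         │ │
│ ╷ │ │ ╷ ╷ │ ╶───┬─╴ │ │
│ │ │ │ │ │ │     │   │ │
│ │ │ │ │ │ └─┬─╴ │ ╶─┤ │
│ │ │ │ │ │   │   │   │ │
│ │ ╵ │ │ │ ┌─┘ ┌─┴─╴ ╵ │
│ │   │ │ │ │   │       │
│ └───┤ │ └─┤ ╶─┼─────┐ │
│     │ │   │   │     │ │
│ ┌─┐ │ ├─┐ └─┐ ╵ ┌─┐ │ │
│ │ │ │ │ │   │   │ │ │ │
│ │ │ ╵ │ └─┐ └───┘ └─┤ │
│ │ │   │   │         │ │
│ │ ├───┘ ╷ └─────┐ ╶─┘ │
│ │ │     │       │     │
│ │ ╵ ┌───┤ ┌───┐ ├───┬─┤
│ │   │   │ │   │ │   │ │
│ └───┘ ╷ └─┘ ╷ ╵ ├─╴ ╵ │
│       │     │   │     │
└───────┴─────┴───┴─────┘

Using BFS/flood-fill to find all reachable cells from A:
Maze size: 10 × 12 = 120 total cells
6 cell(s) are walled off and cannot be reached from A.
Reachable cells: 114

Reachable region (· marks reachable cells):

┌───┬─┬─────┬─────────┬─┐
│A ·│·│· · ·│· · · · ·│·│
│ ╷ │ │ ╷ ╷ │ ╶───┬─╴ │ │
│·│·│·│·│·│·│· · ·│· ·│·│
│ │ │ │ │ │ └─┬─╴ │ ╶─┤ │
│·│·│·│·│·│· ·│· ·│· ·│·│
│ │ ╵ │ │ │ ┌─┘ ┌─┴─╴ ╵ │
│·│· ·│·│·│·│· ·│· · · ·│
│ └───┤ │ └─┤ ╶─┼─────┐ │
│· · ·│·│· ·│· ·│· · ·│·│
│ ┌─┐ │ ├─┐ └─┐ ╵ ┌─┐ │ │
│·│·│·│·│·│· ·│· ·│·│·│·│
│ │ │ ╵ │ └─┐ └───┘ └─┤ │
│·│·│· ·│· ·│· · · · ·│·│
│ │ ├───┘ ╷ └─────┐ ╶─┘ │
│·│·│· · ·│· · · ·│· · ·│
│ │ ╵ ┌───┤ ┌───┐ ├───┬─┤
│·│· ·│· ·│·│· ·│·│   │ │
│ └───┘ ╷ └─┘ ╷ ╵ ├─╴ ╵ │
│· · · ·│· · ·│· ·│     │
└───────┴─────┴───┴─────┘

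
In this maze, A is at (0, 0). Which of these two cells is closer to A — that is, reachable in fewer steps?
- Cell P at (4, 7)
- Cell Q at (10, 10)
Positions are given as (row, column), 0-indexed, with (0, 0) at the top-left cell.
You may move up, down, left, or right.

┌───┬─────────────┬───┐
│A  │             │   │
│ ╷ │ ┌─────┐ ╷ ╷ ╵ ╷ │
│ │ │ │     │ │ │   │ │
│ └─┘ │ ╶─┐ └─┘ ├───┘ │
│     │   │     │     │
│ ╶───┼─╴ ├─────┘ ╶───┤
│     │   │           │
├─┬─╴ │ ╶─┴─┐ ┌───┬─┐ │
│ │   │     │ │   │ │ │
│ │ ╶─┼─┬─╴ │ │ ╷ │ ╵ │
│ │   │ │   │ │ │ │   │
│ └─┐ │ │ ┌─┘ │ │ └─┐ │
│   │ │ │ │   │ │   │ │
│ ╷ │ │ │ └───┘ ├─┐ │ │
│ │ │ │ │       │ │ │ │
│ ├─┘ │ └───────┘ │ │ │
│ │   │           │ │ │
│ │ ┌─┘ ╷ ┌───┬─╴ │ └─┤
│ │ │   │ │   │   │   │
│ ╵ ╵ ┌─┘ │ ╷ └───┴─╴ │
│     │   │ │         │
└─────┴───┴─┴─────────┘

Shortest path A → P at (4, 7): 35 steps
Shortest path A → Q at (10, 10): 44 steps

P is closer (35 steps vs 44 steps).

Path to P:

┌───┬─────────────┬───┐
│A  │↱ → → → → ↓  │   │
│ ╷ │ ┌─────┐ ╷ ╷ ╵ ╷ │
│↓│ │↑│↓ ← ↰│ │↓│   │ │
│ └─┘ │ ╶─┐ └─┘ ├───┘ │
│↳ → ↑│↳ ↓│↑ ← ↲│     │
│ ╶───┼─╴ ├─────┘ ╶───┤
│     │↓ ↲│           │
├─┬─╴ │ ╶─┴─┐ ┌───┬─┐ │
│ │   │↳ → ↓│ │P  │ │ │
│ │ ╶─┼─┬─╴ │ │ ╷ │ ╵ │
│ │   │ │↓ ↲│ │↑│ │   │
│ └─┐ │ │ ┌─┘ │ │ └─┐ │
│   │ │ │↓│   │↑│   │ │
│ ╷ │ │ │ └───┘ ├─┐ │ │
│ │ │ │ │↳ → → ↑│ │ │ │
│ ├─┘ │ └───────┘ │ │ │
│ │   │           │ │ │
│ │ ┌─┘ ╷ ┌───┬─╴ │ └─┤
│ │ │   │ │   │   │   │
│ ╵ ╵ ┌─┘ │ ╷ └───┴─╴ │
│     │   │ │         │
└─────┴───┴─┴─────────┘

Path to Q:

┌───┬─────────────┬───┐
│A  │↱ → → → → ↓  │   │
│ ╷ │ ┌─────┐ ╷ ╷ ╵ ╷ │
│↓│ │↑│↓ ← ↰│ │↓│   │ │
│ └─┘ │ ╶─┐ └─┘ ├───┘ │
│↳ → ↑│↳ ↓│↑ ← ↲│     │
│ ╶───┼─╴ ├─────┘ ╶───┤
│     │↓ ↲│           │
├─┬─╴ │ ╶─┴─┐ ┌───┬─┐ │
│ │   │↳ → ↓│ │↱ ↓│ │ │
│ │ ╶─┼─┬─╴ │ │ ╷ │ ╵ │
│ │   │ │↓ ↲│ │↑│↓│   │
│ └─┐ │ │ ┌─┘ │ │ └─┐ │
│   │ │ │↓│   │↑│↳ ↓│ │
│ ╷ │ │ │ └───┘ ├─┐ │ │
│ │ │ │ │↳ → → ↑│ │↓│ │
│ ├─┘ │ └───────┘ │ │ │
│ │   │           │↓│ │
│ │ ┌─┘ ╷ ┌───┬─╴ │ └─┤
│ │ │   │ │   │   │↳ ↓│
│ ╵ ╵ ┌─┘ │ ╷ └───┴─╴ │
│     │   │ │        Q│
└─────┴───┴─┴─────────┘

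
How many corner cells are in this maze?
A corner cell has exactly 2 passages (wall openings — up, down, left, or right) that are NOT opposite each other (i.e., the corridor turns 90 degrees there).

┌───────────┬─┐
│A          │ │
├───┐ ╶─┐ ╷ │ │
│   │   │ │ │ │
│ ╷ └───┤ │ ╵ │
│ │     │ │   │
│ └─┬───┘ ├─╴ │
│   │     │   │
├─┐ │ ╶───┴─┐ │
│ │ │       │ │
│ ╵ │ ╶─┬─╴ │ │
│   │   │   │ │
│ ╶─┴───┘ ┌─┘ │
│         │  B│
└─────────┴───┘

Counting corner cells (2 non-opposite passages):
Total corners: 18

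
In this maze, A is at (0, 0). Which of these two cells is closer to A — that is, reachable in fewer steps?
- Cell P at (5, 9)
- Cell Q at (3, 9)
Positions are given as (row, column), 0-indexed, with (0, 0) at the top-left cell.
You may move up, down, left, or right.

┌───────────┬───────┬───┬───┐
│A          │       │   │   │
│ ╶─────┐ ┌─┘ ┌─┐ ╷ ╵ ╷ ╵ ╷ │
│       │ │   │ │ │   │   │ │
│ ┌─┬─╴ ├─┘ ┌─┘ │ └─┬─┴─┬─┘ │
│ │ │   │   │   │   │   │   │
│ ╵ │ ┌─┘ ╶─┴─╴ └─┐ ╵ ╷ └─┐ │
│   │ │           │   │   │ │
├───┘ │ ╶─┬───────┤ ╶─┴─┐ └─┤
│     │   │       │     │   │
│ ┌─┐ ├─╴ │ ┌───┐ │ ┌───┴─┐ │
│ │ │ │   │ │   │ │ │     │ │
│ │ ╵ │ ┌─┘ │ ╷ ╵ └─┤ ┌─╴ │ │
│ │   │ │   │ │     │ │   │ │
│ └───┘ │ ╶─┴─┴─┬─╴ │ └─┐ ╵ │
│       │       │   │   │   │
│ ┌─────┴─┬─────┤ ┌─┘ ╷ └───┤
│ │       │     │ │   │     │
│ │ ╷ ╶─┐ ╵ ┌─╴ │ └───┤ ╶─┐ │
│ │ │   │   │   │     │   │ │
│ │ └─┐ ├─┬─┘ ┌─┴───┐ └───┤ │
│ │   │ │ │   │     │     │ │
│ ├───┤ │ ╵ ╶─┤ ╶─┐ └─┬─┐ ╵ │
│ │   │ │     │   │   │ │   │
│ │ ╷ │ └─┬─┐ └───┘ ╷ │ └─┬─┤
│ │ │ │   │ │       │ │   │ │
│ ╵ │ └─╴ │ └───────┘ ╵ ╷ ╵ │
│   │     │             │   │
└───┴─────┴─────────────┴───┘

Shortest path A → P at (5, 9): 36 steps
Shortest path A → Q at (3, 9): 34 steps

Q is closer (34 steps vs 36 steps).

Path to P:

┌───────────┬───────┬───┬───┐
│A          │↱ → ↓  │   │   │
│ ╶─────┐ ┌─┘ ┌─┐ ╷ ╵ ╷ ╵ ╷ │
│↳ → → ↓│ │↱ ↑│ │↓│   │   │ │
│ ┌─┬─╴ ├─┘ ┌─┘ │ └─┬─┴─┬─┘ │
│ │ │↓ ↲│↱ ↑│   │↳ ↓│   │   │
│ ╵ │ ┌─┘ ╶─┴─╴ └─┐ ╵ ╷ └─┐ │
│   │↓│↱ ↑        │↓  │   │ │
├───┘ │ ╶─┬───────┤ ╶─┴─┐ └─┤
│↓ ← ↲│↑ ↰│       │↓    │   │
│ ┌─┐ ├─╴ │ ┌───┐ │ ┌───┴─┐ │
│↓│ │ │↱ ↑│ │   │ │P│     │ │
│ │ ╵ │ ┌─┘ │ ╷ ╵ └─┤ ┌─╴ │ │
│↓│   │↑│   │ │     │ │   │ │
│ └───┘ │ ╶─┴─┴─┬─╴ │ └─┐ ╵ │
│↳ → → ↑│       │   │   │   │
│ ┌─────┴─┬─────┤ ┌─┘ ╷ └───┤
│ │       │     │ │   │     │
│ │ ╷ ╶─┐ ╵ ┌─╴ │ └───┤ ╶─┐ │
│ │ │   │   │   │     │   │ │
│ │ └─┐ ├─┬─┘ ┌─┴───┐ └───┤ │
│ │   │ │ │   │     │     │ │
│ ├───┤ │ ╵ ╶─┤ ╶─┐ └─┬─┐ ╵ │
│ │   │ │     │   │   │ │   │
│ │ ╷ │ └─┬─┐ └───┘ ╷ │ └─┬─┤
│ │ │ │   │ │       │ │   │ │
│ ╵ │ └─╴ │ └───────┘ ╵ ╷ ╵ │
│   │     │             │   │
└───┴─────┴─────────────┴───┘

Path to Q:

┌───────────┬───────┬───┬───┐
│A          │↱ → ↓  │   │   │
│ ╶─────┐ ┌─┘ ┌─┐ ╷ ╵ ╷ ╵ ╷ │
│↳ → → ↓│ │↱ ↑│ │↓│   │   │ │
│ ┌─┬─╴ ├─┘ ┌─┘ │ └─┬─┴─┬─┘ │
│ │ │↓ ↲│↱ ↑│   │↳ ↓│   │   │
│ ╵ │ ┌─┘ ╶─┴─╴ └─┐ ╵ ╷ └─┐ │
│   │↓│↱ ↑        │Q  │   │ │
├───┘ │ ╶─┬───────┤ ╶─┴─┐ └─┤
│↓ ← ↲│↑ ↰│       │     │   │
│ ┌─┐ ├─╴ │ ┌───┐ │ ┌───┴─┐ │
│↓│ │ │↱ ↑│ │   │ │ │     │ │
│ │ ╵ │ ┌─┘ │ ╷ ╵ └─┤ ┌─╴ │ │
│↓│   │↑│   │ │     │ │   │ │
│ └───┘ │ ╶─┴─┴─┬─╴ │ └─┐ ╵ │
│↳ → → ↑│       │   │   │   │
│ ┌─────┴─┬─────┤ ┌─┘ ╷ └───┤
│ │       │     │ │   │     │
│ │ ╷ ╶─┐ ╵ ┌─╴ │ └───┤ ╶─┐ │
│ │ │   │   │   │     │   │ │
│ │ └─┐ ├─┬─┘ ┌─┴───┐ └───┤ │
│ │   │ │ │   │     │     │ │
│ ├───┤ │ ╵ ╶─┤ ╶─┐ └─┬─┐ ╵ │
│ │   │ │     │   │   │ │   │
│ │ ╷ │ └─┬─┐ └───┘ ╷ │ └─┬─┤
│ │ │ │   │ │       │ │   │ │
│ ╵ │ └─╴ │ └───────┘ ╵ ╷ ╵ │
│   │     │             │   │
└───┴─────┴─────────────┴───┘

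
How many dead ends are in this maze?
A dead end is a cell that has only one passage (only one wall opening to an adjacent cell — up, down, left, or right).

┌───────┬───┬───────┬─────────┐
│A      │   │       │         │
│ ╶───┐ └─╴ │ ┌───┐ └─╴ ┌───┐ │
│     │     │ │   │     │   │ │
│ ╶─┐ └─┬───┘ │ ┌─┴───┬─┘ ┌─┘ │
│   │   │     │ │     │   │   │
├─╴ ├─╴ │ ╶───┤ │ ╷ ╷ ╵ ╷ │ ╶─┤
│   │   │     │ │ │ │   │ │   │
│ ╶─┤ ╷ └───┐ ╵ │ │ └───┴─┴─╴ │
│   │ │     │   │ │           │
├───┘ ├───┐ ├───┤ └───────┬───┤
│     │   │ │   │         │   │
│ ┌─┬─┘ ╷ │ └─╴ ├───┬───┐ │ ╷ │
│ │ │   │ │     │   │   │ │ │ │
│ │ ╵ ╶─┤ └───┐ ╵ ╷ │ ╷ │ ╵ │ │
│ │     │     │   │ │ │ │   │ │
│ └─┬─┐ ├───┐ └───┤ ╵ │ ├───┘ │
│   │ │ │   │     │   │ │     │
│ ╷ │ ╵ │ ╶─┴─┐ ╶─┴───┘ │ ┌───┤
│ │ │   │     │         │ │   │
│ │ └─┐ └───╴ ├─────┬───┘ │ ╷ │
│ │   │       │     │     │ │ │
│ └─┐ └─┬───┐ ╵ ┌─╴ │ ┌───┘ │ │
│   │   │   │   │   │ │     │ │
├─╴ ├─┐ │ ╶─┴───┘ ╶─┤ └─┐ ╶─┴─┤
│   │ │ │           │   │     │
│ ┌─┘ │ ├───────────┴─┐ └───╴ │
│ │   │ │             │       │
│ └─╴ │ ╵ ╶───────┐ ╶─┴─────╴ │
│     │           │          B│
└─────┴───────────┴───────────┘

Checking each cell for number of passages:

Dead ends found at positions:
  (0, 4)
  (0, 10)
  (1, 8)
  (1, 13)
  (3, 12)
  (4, 1)
  (5, 6)
  (6, 1)
  (8, 2)
  (8, 5)
  (8, 8)
  (11, 5)
  (11, 11)
  (11, 14)
  (12, 2)
  (12, 9)
  (13, 1)
  (13, 10)
  (14, 8)
Total dead ends: 19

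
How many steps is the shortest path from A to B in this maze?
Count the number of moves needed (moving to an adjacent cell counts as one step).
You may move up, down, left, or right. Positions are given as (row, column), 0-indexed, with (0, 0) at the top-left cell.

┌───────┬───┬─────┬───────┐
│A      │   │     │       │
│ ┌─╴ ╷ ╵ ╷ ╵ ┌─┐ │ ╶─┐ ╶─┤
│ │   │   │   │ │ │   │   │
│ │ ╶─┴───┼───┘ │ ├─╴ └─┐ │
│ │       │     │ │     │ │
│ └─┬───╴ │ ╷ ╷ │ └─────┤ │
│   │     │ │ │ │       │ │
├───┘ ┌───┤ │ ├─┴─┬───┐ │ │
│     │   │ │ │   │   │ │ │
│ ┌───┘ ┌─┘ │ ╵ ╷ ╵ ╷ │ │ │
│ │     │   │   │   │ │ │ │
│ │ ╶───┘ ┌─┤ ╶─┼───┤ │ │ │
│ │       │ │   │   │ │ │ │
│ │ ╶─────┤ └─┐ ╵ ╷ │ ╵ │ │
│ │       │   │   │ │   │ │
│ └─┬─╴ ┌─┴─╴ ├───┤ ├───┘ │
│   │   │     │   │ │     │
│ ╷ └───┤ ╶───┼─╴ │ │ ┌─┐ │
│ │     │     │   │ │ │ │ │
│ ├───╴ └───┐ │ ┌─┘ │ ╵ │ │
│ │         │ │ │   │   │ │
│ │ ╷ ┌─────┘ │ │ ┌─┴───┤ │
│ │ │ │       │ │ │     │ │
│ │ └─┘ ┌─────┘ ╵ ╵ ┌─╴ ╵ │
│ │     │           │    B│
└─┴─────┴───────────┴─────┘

Using BFS to find shortest path:
Start: (0, 0), End: (12, 12)
Path found:
(0,0) → (0,1) → (0,2) → (0,3) → (1,3) → (1,4) → (0,4) → (0,5) → (1,5) → (1,6) → (0,6) → (0,7) → (0,8) → (1,8) → (2,8) → (3,8) → (3,9) → (3,10) → (3,11) → (4,11) → (5,11) → (6,11) → (7,11) → (7,10) → (6,10) → (5,10) → (4,10) → (4,9) → (5,9) → (5,8) → (4,8) → (4,7) → (5,7) → (5,6) → (6,6) → (6,7) → (7,7) → (7,8) → (6,8) → (6,9) → (7,9) → (8,9) → (9,9) → (10,9) → (10,8) → (11,8) → (12,8) → (12,9) → (11,9) → (11,10) → (11,11) → (12,11) → (12,12)
Number of steps: 52

Solution:

┌───────┬───┬─────┬───────┐
│A → → ↓│↱ ↓│↱ → ↓│       │
│ ┌─╴ ╷ ╵ ╷ ╵ ┌─┐ │ ╶─┐ ╶─┤
│ │   │↳ ↑│↳ ↑│ │↓│   │   │
│ │ ╶─┴───┼───┘ │ ├─╴ └─┐ │
│ │       │     │↓│     │ │
│ └─┬───╴ │ ╷ ╷ │ └─────┤ │
│   │     │ │ │ │↳ → → ↓│ │
├───┘ ┌───┤ │ ├─┴─┬───┐ │ │
│     │   │ │ │↓ ↰│↓ ↰│↓│ │
│ ┌───┘ ┌─┘ │ ╵ ╷ ╵ ╷ │ │ │
│ │     │   │↓ ↲│↑ ↲│↑│↓│ │
│ │ ╶───┘ ┌─┤ ╶─┼───┤ │ │ │
│ │       │ │↳ ↓│↱ ↓│↑│↓│ │
│ │ ╶─────┤ └─┐ ╵ ╷ │ ╵ │ │
│ │       │   │↳ ↑│↓│↑ ↲│ │
│ └─┬─╴ ┌─┴─╴ ├───┤ ├───┘ │
│   │   │     │   │↓│     │
│ ╷ └───┤ ╶───┼─╴ │ │ ┌─┐ │
│ │     │     │   │↓│ │ │ │
│ ├───╴ └───┐ │ ┌─┘ │ ╵ │ │
│ │         │ │ │↓ ↲│   │ │
│ │ ╷ ┌─────┘ │ │ ┌─┴───┤ │
│ │ │ │       │ │↓│↱ → ↓│ │
│ │ └─┘ ┌─────┘ ╵ ╵ ┌─╴ ╵ │
│ │     │        ↳ ↑│  ↳ B│
└─┴─────┴───────────┴─────┘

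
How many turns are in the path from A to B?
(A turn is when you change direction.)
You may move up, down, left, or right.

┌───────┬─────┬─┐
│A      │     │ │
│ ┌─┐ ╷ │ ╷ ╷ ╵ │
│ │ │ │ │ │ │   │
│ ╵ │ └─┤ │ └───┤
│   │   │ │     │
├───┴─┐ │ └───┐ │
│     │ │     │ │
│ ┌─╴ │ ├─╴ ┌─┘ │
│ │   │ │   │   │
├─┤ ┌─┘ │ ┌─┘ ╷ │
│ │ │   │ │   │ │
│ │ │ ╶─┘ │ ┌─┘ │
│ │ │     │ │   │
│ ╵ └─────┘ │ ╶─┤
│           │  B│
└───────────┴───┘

Directions: right, right, down, down, right, down, down, down, left, down, right, right, up, up, right, up, left, up, up, up, right, down, down, right, right, down, down, down, down, left, down, right
Number of turns: 18

Solution:

┌───────┬─────┬─┐
│A → ↓  │↱ ↓  │ │
│ ┌─┐ ╷ │ ╷ ╷ ╵ │
│ │ │↓│ │↑│↓│   │
│ ╵ │ └─┤ │ └───┤
│   │↳ ↓│↑│↳ → ↓│
├───┴─┐ │ └───┐ │
│     │↓│↑ ↰  │↓│
│ ┌─╴ │ ├─╴ ┌─┘ │
│ │   │↓│↱ ↑│  ↓│
├─┤ ┌─┘ │ ┌─┘ ╷ │
│ │ │↓ ↲│↑│   │↓│
│ │ │ ╶─┘ │ ┌─┘ │
│ │ │↳ → ↑│ │↓ ↲│
│ ╵ └─────┘ │ ╶─┤
│           │↳ B│
└───────────┴───┘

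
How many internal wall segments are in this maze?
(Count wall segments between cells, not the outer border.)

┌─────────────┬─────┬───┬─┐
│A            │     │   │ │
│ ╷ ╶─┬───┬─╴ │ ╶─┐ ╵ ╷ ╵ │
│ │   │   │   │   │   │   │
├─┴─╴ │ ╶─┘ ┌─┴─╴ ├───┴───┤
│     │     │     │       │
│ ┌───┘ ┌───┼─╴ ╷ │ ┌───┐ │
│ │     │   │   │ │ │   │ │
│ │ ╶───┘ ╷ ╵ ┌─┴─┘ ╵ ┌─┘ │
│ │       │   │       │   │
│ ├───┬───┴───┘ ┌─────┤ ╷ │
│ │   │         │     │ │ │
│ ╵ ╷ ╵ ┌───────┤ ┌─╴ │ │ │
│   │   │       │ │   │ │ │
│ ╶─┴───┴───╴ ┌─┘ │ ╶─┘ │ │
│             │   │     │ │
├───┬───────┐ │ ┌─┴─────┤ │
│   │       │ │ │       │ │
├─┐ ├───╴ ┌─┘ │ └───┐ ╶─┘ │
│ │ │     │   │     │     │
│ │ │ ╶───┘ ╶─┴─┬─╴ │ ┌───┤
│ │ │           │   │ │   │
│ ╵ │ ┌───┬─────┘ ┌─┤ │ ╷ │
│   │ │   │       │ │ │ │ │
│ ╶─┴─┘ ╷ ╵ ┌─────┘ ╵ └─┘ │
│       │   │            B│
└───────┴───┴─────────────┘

Counting internal wall segments:
Total internal walls: 144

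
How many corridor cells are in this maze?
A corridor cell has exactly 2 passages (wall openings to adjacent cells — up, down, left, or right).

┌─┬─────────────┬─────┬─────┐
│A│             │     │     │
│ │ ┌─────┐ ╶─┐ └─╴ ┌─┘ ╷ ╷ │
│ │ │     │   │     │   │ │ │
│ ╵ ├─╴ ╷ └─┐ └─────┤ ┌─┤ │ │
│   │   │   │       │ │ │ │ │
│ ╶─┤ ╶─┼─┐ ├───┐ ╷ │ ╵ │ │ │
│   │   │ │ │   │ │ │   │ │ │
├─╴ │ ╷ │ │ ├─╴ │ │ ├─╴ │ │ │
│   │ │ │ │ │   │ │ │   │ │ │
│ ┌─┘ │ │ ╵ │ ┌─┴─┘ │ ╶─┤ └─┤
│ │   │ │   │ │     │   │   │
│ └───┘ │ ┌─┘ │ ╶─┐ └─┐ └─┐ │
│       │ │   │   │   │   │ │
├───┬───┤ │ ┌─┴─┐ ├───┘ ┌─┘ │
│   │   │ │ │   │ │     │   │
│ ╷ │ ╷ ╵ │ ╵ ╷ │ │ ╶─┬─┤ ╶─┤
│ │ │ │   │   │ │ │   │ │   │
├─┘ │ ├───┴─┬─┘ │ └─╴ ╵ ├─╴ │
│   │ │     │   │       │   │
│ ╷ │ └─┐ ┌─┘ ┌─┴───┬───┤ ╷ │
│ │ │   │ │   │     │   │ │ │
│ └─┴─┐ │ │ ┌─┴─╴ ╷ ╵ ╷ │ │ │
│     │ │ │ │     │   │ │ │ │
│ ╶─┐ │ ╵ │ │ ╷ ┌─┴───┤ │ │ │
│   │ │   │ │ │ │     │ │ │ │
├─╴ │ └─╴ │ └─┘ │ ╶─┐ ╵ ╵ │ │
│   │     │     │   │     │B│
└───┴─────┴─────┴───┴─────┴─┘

Counting cells with exactly 2 passages:
Total corridor cells: 154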